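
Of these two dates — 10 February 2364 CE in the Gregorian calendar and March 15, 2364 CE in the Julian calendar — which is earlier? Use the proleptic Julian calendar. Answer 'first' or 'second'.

first

Converting both to JDN: 2584533 vs 2584583; the smaller is the first.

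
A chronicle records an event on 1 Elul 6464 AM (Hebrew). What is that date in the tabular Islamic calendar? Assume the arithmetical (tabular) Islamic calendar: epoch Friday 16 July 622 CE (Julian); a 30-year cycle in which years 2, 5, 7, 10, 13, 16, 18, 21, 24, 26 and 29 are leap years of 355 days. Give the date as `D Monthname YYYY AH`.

1 Muharram 2147 AH

The source date corresponds to 24 August 2704 in the Gregorian calendar (JDN 2708911).
That day falls on 1 Muharram 2147 AH in the tabular Islamic calendar.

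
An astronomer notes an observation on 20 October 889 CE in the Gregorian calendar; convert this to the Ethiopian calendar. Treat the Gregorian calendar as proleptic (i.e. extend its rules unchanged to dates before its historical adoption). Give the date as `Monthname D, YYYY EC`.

Tikimt 19, 882 EC

Both dates share Julian Day Number 2046054; in the Ethiopian calendar that is 19 Tikimt 882 EC.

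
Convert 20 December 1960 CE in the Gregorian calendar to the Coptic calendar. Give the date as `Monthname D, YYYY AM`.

Koiak 11, 1677 AM

Julian Day Number of the source date = 2437289.
Converting JDN 2437289 to the Coptic calendar gives 11 Koiak 1677 AM.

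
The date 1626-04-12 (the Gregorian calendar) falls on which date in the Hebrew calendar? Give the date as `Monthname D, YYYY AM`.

Both dates share Julian Day Number 2315046; in the Hebrew calendar that is 16 Nisan 5386 AM.

Nisan 16, 5386 AM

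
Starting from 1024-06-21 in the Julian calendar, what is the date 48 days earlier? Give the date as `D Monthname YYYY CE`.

4 May 1024 CE

The starting date is JDN 2095246; 2095246 − 48 = 2095198.
JDN 2095198 corresponds to 4 May 1024 CE.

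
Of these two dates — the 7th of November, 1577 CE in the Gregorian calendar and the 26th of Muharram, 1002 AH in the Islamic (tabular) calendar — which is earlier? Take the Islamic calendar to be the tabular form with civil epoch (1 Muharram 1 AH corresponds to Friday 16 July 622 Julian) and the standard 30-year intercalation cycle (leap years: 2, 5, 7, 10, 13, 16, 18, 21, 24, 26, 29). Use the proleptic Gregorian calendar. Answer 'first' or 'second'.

The two dates have Julian Day Numbers 2297358 and 2303186 respectively.
Since 2297358 < 2303186, the first date comes first.

first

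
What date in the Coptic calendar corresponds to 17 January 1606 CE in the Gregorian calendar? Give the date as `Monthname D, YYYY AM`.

Both dates share Julian Day Number 2307656; in the Coptic calendar that is 12 Tobi 1322 AM.

Tobi 12, 1322 AM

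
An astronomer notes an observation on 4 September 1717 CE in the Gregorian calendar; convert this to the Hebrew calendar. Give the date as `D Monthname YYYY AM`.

Both dates share Julian Day Number 2348428; in the Hebrew calendar that is 28 Elul 5477 AM.

28 Elul 5477 AM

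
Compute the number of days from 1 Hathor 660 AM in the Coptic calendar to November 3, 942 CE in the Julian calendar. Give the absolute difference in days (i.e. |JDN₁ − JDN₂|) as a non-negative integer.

360

First date → JDN 2065790; second date → JDN 2065430.
The interval is |2065790 − 2065430| = 360 days.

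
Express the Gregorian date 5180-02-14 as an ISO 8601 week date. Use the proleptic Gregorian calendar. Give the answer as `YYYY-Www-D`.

5180-W07-4

The weekday is Thursday (ISO weekday 4).
That Thursday belongs to ISO week 7 of ISO year 5180.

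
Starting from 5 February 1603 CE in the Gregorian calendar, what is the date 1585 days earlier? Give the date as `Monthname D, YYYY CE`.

JDN of 5 February 1603 CE = 2306579.
2306579 − 1585 = 2304994.
JDN 2304994 in the Gregorian calendar is October 4, 1598 CE.

October 4, 1598 CE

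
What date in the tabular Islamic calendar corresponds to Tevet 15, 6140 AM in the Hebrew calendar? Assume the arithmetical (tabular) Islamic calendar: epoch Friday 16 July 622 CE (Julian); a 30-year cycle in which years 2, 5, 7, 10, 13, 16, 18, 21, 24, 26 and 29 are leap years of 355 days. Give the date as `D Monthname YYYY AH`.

Both dates share Julian Day Number 2590331; in the tabular Islamic calendar that is 16 Jumada al-Awwal 1812 AH.

16 Jumada al-Awwal 1812 AH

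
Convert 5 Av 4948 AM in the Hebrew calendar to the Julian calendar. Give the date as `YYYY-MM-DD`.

1188-07-31

Julian Day Number of the source date = 2155187.
Converting JDN 2155187 to the Julian calendar gives 31 July 1188 CE.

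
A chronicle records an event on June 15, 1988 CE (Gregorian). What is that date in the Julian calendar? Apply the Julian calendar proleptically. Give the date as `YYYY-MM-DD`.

The Julian–Gregorian offset here is 13 days (Julian trailing).
15 June 1988 Gregorian − 13 days → 2 June 1988 Julian.

1988-06-02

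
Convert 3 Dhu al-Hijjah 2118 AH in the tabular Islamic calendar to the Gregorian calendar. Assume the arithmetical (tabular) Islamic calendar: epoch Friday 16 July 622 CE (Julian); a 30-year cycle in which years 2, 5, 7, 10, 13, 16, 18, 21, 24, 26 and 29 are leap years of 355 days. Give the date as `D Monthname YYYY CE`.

27 May 2677 CE

Both dates share Julian Day Number 2698961; in the Gregorian calendar that is 27 May 2677 CE.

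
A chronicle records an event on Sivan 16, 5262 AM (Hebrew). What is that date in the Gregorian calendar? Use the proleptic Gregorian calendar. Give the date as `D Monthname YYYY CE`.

2 June 1502 CE

Both dates share Julian Day Number 2269806; in the Gregorian calendar that is 2 June 1502 CE.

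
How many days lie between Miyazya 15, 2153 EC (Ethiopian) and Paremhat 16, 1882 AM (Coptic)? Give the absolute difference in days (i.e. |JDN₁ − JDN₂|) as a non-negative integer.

1797

JDN of the first date = 2510463.
JDN of the second date = 2512260.
|2512260 − 2510463| = 1797.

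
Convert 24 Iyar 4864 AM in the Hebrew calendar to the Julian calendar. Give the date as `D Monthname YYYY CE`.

Both dates share Julian Day Number 2124435; in the Julian calendar that is 21 May 1104 CE.

21 May 1104 CE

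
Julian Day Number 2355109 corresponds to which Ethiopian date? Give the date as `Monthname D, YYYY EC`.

Tahsas 12, 1728 EC

The Gregorian equivalent of JDN 2355109 is 20 December 1735.
In the Ethiopian calendar that day is Tahsas 12, 1728 EC.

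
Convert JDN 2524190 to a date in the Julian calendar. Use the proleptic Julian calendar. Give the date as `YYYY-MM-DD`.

JDN 2524190 is 23 November 2198 in the Gregorian calendar.
In the Julian calendar that day is 2198-11-09.

2198-11-09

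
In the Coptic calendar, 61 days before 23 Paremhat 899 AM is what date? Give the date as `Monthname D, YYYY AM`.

Tobi 22, 899 AM

Counting 61 days back from JDN 2153226 reaches JDN 2153165, which is Tobi 22, 899 AM.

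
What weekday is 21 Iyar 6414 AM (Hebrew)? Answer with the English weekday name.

Wednesday

Equivalently 31 May 2654 Gregorian, JDN 2690564.
2690564 ≡ 2 (mod 7); counting from Monday = 0 gives Wednesday.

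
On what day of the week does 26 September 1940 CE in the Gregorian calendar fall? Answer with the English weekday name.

Thursday

2429899 ≡ 3 (mod 7); counting from Monday = 0 gives Thursday.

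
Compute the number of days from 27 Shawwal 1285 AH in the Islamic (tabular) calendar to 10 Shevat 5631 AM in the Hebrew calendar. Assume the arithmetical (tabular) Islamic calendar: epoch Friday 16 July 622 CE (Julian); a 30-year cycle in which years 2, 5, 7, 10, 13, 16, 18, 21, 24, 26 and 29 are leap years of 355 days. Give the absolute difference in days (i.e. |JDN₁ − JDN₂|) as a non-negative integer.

First date → JDN 2403739; second date → JDN 2404460.
The interval is |2403739 − 2404460| = 721 days.

721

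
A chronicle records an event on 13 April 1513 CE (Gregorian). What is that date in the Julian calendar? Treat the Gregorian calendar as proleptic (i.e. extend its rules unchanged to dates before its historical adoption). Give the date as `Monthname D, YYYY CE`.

For dates in this range the Gregorian date is 10 days ahead of the Julian.
13 April 1513 Gregorian − 10 days → 3 April 1513 Julian.

April 3, 1513 CE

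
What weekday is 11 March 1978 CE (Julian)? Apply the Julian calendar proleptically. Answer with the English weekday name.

Equivalently 24 March 1978 Gregorian, JDN 2443592.
Since JDN mod 7 = 4 (0 = Monday), the day is Friday.

Friday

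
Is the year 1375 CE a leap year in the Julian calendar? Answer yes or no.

1375 mod 4 = 3, so it is a common year in the Julian calendar.

no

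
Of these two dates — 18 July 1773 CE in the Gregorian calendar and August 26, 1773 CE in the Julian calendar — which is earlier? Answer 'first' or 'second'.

The two dates have Julian Day Numbers 2368834 and 2368884 respectively.
Since 2368834 < 2368884, the first date comes first.

first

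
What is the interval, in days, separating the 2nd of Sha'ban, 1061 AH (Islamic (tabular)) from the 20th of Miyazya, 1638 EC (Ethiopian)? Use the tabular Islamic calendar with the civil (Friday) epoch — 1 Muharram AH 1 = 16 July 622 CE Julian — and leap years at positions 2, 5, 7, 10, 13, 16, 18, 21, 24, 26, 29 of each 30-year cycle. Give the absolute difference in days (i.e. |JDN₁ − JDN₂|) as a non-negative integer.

JDN of the first date = 2324277.
JDN of the second date = 2322364.
|2322364 − 2324277| = 1913.

1913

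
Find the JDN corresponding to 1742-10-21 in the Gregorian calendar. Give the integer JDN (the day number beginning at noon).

JDN 2299161 is 15 October 1582 CE (Gregorian); the target day is +58445 days from there, so JDN = 2357606.

2357606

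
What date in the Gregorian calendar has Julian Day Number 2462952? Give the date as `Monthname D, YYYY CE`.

Counting from JDN 2299161 = 15 Oct 1582 gives an offset of 163791 days.

March 26, 2031 CE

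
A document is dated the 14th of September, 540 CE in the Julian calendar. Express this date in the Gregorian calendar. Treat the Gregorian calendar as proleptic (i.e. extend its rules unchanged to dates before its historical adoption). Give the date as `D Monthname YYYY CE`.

16 September 540 CE

For dates in this range the Gregorian date is 2 days ahead of the Julian.
14 September 540 Julian + 2 days → 16 September 540 Gregorian.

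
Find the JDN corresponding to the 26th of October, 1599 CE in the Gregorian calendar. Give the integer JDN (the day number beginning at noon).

2305381

JDN 2299161 is 15 October 1582 CE (Gregorian); the target day is +6220 days from there, so JDN = 2305381.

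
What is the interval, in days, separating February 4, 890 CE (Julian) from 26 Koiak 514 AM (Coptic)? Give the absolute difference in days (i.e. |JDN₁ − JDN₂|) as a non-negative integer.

33647

JDN of the first date = 2046165.
JDN of the second date = 2012518.
|2012518 − 2046165| = 33647.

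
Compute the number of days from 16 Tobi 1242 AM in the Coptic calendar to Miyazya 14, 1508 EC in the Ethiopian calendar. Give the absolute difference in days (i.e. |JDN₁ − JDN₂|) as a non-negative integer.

First date → JDN 2278440; second date → JDN 2274876.
The interval is |2278440 − 2274876| = 3564 days.

3564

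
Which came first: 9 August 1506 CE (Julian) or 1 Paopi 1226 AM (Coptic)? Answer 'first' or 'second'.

First date → JDN 2271345; second date → JDN 2272491.
JDN 2271345 < JDN 2272491, so the first date is earlier.

first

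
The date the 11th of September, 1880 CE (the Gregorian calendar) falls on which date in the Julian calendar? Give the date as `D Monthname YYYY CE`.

30 August 1880 CE

For dates in this range the Gregorian date is 12 days ahead of the Julian.
11 September 1880 Gregorian − 12 days → 30 August 1880 Julian.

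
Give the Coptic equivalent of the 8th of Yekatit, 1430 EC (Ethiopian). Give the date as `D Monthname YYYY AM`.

8 Meshir 1154 AM

Both dates share Julian Day Number 2246320; in the Coptic calendar that is 8 Meshir 1154 AM.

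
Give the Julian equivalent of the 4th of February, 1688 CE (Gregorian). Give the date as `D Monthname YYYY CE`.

The Julian–Gregorian offset here is 10 days (Julian trailing).
4 February 1688 Gregorian − 10 days → 25 January 1688 Julian.

25 January 1688 CE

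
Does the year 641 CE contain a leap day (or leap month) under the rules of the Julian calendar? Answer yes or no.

641 mod 4 = 1, so it is a common year in the Julian calendar.

no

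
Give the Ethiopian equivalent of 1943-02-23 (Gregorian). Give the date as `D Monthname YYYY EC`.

Julian Day Number of the source date = 2430779.
Converting JDN 2430779 to the Ethiopian calendar gives 16 Yekatit 1935 EC.

16 Yekatit 1935 EC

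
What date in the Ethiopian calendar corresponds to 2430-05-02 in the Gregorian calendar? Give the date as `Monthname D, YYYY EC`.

Miyazya 21, 2422 EC

Julian Day Number of the source date = 2608721.
Converting JDN 2608721 to the Ethiopian calendar gives 21 Miyazya 2422 EC.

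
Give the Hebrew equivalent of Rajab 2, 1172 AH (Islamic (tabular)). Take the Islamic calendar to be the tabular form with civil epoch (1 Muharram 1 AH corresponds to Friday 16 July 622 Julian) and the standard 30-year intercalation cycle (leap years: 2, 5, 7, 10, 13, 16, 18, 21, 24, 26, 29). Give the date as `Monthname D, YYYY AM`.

The source date corresponds to 1 March 1759 in the Gregorian calendar (JDN 2363581).
That day falls on 2 Adar 5519 AM in the Hebrew calendar.

Adar 2, 5519 AM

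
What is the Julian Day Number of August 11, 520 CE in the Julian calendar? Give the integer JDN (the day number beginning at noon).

Equivalently 13 August 520 (proleptic Gregorian).
JDN 2400001 is 17 November 1858 CE (Gregorian), MJD 0; the target day is −488790 days from there, so JDN = 1911211.

1911211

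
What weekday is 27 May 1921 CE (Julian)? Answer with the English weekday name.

Thursday

In the Gregorian calendar this is 9 June 1921 (JDN 2422850).
2422850 ≡ 3 (mod 7); counting from Monday = 0 gives Thursday.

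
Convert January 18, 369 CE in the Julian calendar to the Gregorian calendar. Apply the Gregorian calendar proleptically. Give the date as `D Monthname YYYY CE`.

19 January 369 CE

For dates in this range the Gregorian date is 1 day ahead of the Julian.
18 January 369 Julian + 1 day → 19 January 369 Gregorian.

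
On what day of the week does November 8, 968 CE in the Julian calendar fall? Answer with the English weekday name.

This is JDN 2074932 (13 November 968 Gregorian).
JDN 2074932 mod 7 = 6, and JDN 0 was a Monday, so this is a Sunday.

Sunday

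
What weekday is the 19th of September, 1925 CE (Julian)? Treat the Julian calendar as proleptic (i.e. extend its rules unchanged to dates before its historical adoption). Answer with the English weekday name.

Friday

This is JDN 2424426 (2 October 1925 Gregorian).
2424426 ≡ 4 (mod 7); counting from Monday = 0 gives Friday.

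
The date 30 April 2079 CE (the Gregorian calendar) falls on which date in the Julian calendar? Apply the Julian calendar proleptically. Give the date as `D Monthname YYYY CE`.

17 April 2079 CE

At this point the Julian calendar is 13 days behind the Gregorian.
30 April 2079 Gregorian − 13 days → 17 April 2079 Julian.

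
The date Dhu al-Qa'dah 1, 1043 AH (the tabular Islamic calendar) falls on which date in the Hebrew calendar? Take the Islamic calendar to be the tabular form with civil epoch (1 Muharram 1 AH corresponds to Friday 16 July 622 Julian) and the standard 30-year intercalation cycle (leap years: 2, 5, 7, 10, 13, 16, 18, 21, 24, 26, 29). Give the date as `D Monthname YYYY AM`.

Julian Day Number of the source date = 2317985.
Converting JDN 2317985 to the Hebrew calendar gives 1 Iyar 5394 AM.

1 Iyar 5394 AM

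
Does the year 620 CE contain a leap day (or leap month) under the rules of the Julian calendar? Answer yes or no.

yes

620 mod 4 = 0, so it is a leap year in the Julian calendar.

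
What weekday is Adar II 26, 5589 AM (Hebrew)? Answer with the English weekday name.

In the Gregorian calendar this is 31 March 1829 (JDN 2389178).
2389178 ≡ 1 (mod 7); counting from Monday = 0 gives Tuesday.

Tuesday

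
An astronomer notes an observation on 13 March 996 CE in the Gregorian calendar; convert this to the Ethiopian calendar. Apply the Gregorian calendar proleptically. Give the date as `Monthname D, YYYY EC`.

Megabit 12, 988 EC

Both dates share Julian Day Number 2084914; in the Ethiopian calendar that is 12 Megabit 988 EC.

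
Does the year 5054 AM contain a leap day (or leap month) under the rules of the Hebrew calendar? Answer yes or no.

yes

Hebrew year 5054 is year 19 of its 19-year Metonic cycle; leap years are at positions 3, 6, 8, 11, 14, 17, 19, so it is a leap year (13 months).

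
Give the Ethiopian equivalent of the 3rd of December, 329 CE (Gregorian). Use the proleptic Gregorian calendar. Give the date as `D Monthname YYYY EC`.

6 Tahsas 322 EC

Julian Day Number of the source date = 1841561.
Converting JDN 1841561 to the Ethiopian calendar gives 6 Tahsas 322 EC.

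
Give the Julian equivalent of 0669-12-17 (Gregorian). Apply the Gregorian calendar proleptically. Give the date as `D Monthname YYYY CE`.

For dates in this range the Gregorian date is 3 days ahead of the Julian.
17 December 669 Gregorian − 3 days → 14 December 669 Julian.

14 December 669 CE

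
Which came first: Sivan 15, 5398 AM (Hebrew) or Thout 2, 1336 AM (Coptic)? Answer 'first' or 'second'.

second

First date → JDN 2319475; second date → JDN 2312640.
JDN 2312640 < JDN 2319475, so the second date is earlier.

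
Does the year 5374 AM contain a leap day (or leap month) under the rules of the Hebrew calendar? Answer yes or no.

no

Hebrew year 5374 is year 16 of its 19-year Metonic cycle; leap years are at positions 3, 6, 8, 11, 14, 17, 19, so it is a common year (12 months).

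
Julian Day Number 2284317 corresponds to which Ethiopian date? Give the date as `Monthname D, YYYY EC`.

JDN 2284317 is 23 February 1542 in the proleptic Gregorian calendar.
In the Ethiopian calendar that day is Yekatit 19, 1534 EC.

Yekatit 19, 1534 EC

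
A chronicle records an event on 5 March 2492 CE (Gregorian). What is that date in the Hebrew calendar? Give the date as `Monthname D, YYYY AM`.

Adar 6, 6252 AM

Both dates share Julian Day Number 2631309; in the Hebrew calendar that is 6 Adar 6252 AM.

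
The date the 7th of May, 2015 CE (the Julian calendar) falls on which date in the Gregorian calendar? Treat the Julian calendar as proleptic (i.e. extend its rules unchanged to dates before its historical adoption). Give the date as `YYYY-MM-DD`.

For dates in this range the Gregorian date is 13 days ahead of the Julian.
7 May 2015 Julian + 13 days → 20 May 2015 Gregorian.

2015-05-20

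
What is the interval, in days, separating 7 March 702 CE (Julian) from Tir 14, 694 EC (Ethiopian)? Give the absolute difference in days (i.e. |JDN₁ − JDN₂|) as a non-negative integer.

JDN of the first date = 1977529.
JDN of the second date = 1977472.
|1977472 − 1977529| = 57.

57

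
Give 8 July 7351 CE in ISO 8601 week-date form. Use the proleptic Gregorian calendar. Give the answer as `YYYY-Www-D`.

7351-W27-4

The weekday is Thursday (ISO weekday 4).
That Thursday belongs to ISO week 27 of ISO year 7351.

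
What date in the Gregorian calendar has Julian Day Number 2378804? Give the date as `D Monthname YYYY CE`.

4 November 1800 CE

Counting from JDN 2299161 = 15 Oct 1582 gives an offset of 79643 days.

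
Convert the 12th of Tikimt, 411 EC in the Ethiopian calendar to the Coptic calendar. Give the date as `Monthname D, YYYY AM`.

Julian Day Number of the source date = 1874014.
Converting JDN 1874014 to the Coptic calendar gives 12 Paopi 135 AM.

Paopi 12, 135 AM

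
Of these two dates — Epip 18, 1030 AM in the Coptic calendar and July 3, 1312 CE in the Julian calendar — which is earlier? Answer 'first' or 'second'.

First date → JDN 2201189; second date → JDN 2200450.
JDN 2200450 < JDN 2201189, so the second date is earlier.

second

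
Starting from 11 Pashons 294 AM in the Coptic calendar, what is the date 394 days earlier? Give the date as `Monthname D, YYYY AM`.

Parmouti 12, 293 AM

Counting 394 days back from JDN 1932298 reaches JDN 1931904, which is Parmouti 12, 293 AM.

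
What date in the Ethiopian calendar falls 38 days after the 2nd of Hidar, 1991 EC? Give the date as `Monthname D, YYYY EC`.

Tahsas 10, 1991 EC

The starting date is JDN 2451129; 2451129 + 38 = 2451167.
JDN 2451167 corresponds to Tahsas 10, 1991 EC.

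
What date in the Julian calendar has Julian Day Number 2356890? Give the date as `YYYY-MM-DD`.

The Gregorian equivalent of JDN 2356890 is 4 November 1740.
In the Julian calendar that day is 1740-10-24.

1740-10-24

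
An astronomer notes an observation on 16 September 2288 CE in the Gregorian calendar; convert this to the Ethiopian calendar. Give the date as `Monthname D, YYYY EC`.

Meskerem 4, 2281 EC

Julian Day Number of the source date = 2556994.
Converting JDN 2556994 to the Ethiopian calendar gives 4 Meskerem 2281 EC.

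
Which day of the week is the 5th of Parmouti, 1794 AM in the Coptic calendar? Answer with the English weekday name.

Wednesday

In the Gregorian calendar this is 13 April 2078 (JDN 2480137).
JDN 2480137 mod 7 = 2, and JDN 0 was a Monday, so this is a Wednesday.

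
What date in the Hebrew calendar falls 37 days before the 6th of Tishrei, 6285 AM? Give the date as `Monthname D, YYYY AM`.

Av 28, 6284 AM

The starting date is JDN 2643210; 2643210 − 37 = 2643173.
JDN 2643173 corresponds to Av 28, 6284 AM.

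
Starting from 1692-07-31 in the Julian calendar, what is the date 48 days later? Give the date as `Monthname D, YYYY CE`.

The starting date is JDN 2339273; 2339273 + 48 = 2339321.
JDN 2339321 corresponds to September 17, 1692 CE.

September 17, 1692 CE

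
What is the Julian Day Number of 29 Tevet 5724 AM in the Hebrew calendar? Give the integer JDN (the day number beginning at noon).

2438409

In the Gregorian calendar the same day is 14 January 1964.
JDN 2451545 is 1 January 2000 CE (Gregorian); the target day is −13136 days from there, so JDN = 2438409.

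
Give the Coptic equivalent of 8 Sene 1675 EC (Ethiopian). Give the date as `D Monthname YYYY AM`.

8 Paoni 1399 AM

Both dates share Julian Day Number 2335926; in the Coptic calendar that is 8 Paoni 1399 AM.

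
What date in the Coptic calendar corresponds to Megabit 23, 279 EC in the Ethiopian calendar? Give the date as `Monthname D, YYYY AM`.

Julian Day Number of the source date = 1825962.
Converting JDN 1825962 to the Coptic calendar gives 23 Paremhat 3 AM.

Paremhat 23, 3 AM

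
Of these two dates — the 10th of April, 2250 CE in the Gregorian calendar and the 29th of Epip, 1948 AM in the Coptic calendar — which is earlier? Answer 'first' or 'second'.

First date → JDN 2542955; second date → JDN 2536500.
JDN 2536500 < JDN 2542955, so the second date is earlier.

second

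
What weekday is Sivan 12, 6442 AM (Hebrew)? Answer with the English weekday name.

Saturday

This is JDN 2700801 (10 June 2682 Gregorian).
2700801 ≡ 5 (mod 7); counting from Monday = 0 gives Saturday.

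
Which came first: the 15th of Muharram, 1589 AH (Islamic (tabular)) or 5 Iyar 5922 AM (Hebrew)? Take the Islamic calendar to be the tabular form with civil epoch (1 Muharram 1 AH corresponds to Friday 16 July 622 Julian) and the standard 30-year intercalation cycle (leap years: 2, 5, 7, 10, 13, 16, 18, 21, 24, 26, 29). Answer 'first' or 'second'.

second

First date → JDN 2511188; second date → JDN 2510823.
JDN 2510823 < JDN 2511188, so the second date is earlier.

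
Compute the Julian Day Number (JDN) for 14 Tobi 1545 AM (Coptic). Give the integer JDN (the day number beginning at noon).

2389109

In the Gregorian calendar the same day is 21 January 1829.
JDN 2400001 is 17 November 1858 CE (Gregorian), MJD 0; the target day is −10892 days from there, so JDN = 2389109.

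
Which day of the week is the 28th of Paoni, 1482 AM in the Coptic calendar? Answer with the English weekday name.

Thursday

This is JDN 2366262 (3 July 1766 Gregorian).
Since JDN mod 7 = 3 (0 = Monday), the day is Thursday.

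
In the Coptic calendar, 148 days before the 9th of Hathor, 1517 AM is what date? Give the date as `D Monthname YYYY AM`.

16 Paoni 1516 AM

JDN of the 9th of Hathor, 1517 AM = 2378817.
2378817 − 148 = 2378669.
JDN 2378669 in the Coptic calendar is 16 Paoni 1516 AM.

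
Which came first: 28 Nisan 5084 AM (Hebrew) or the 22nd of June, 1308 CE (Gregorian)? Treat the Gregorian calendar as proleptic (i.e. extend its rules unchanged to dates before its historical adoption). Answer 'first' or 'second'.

Converting both to JDN: 2204762 vs 2198970; the smaller is the second.

second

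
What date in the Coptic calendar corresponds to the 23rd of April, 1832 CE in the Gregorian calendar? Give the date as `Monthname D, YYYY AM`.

Parmouti 16, 1548 AM

Both dates share Julian Day Number 2390297; in the Coptic calendar that is 16 Parmouti 1548 AM.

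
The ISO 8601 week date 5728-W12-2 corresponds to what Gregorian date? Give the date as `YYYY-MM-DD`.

5728-03-16

ISO week 1 of 5728 is the week containing the first Thursday of 5728.
Week 12, day 2 (Tuesday) lands on 5728-03-16.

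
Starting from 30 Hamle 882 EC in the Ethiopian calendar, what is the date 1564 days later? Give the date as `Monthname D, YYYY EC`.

Counting 1564 days forward from JDN 2046335 reaches JDN 2047899, which is Hidar 8, 887 EC.

Hidar 8, 887 EC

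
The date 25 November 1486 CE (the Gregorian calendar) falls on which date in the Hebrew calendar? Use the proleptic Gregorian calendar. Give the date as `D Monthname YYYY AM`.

19 Kislev 5247 AM

Julian Day Number of the source date = 2264139.
Converting JDN 2264139 to the Hebrew calendar gives 19 Kislev 5247 AM.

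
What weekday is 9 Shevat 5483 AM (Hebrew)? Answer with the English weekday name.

Friday

In the Gregorian calendar this is 15 January 1723 (JDN 2350387).
JDN 2350387 mod 7 = 4, and JDN 0 was a Monday, so this is a Friday.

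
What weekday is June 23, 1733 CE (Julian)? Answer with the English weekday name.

Equivalently 4 July 1733 Gregorian, JDN 2354210.
2354210 ≡ 5 (mod 7); counting from Monday = 0 gives Saturday.

Saturday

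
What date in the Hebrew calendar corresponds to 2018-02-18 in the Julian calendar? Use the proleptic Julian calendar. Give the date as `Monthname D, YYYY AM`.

The source date corresponds to 3 March 2018 in the Gregorian calendar (JDN 2458181).
That day falls on 16 Adar 5778 AM in the Hebrew calendar.

Adar 16, 5778 AM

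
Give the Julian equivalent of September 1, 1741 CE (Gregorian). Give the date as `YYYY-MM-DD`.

For dates in this range the Gregorian date is 11 days ahead of the Julian.
1 September 1741 Gregorian − 11 days → 21 August 1741 Julian.

1741-08-21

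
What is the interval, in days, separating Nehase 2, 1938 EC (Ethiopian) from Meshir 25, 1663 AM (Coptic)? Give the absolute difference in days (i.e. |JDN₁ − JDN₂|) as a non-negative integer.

208

JDN of the first date = 2432041.
JDN of the second date = 2432249.
|2432249 − 2432041| = 208.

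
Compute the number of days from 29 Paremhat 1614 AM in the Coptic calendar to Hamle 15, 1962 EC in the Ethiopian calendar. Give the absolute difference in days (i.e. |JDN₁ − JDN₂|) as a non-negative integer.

26404

JDN of the first date = 2414386.
JDN of the second date = 2440790.
|2440790 − 2414386| = 26404.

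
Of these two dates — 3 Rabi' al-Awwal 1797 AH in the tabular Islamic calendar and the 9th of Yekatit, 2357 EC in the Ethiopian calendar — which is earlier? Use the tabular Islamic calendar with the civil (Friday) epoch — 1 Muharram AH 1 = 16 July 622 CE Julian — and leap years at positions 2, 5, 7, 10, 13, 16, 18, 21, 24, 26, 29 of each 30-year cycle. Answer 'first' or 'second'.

second

Converting both to JDN: 2584944 vs 2584908; the smaller is the second.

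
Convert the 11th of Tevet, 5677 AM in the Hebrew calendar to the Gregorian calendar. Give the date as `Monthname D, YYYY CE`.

Both dates share Julian Day Number 2421234; in the Gregorian calendar that is 5 January 1917 CE.

January 5, 1917 CE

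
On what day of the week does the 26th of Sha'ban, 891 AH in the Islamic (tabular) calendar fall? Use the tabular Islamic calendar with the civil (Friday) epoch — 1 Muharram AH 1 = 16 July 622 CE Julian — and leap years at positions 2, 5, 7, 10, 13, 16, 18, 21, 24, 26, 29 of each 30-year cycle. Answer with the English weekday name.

Sunday

In the proleptic Gregorian calendar this is 5 September 1486 (JDN 2264058).
2264058 ≡ 6 (mod 7); counting from Monday = 0 gives Sunday.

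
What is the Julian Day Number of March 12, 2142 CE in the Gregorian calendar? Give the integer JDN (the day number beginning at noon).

2503480

JDN 2451545 is 1 January 2000 CE (Gregorian); the target day is +51935 days from there, so JDN = 2503480.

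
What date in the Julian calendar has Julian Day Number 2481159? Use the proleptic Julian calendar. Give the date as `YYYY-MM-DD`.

2081-01-16

JDN 2481159 is 29 January 2081 in the Gregorian calendar.
In the Julian calendar that day is 2081-01-16.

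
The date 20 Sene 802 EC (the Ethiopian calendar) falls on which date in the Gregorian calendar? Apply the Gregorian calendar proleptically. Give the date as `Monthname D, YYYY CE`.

June 18, 810 CE

Julian Day Number of the source date = 2017075.
Converting JDN 2017075 to the Gregorian calendar gives 18 June 810 CE.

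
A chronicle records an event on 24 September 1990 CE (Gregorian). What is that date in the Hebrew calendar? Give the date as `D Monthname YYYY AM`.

5 Tishrei 5751 AM

Both dates share Julian Day Number 2448159; in the Hebrew calendar that is 5 Tishrei 5751 AM.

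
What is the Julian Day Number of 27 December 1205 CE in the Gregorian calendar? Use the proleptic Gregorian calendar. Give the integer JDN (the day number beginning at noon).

JDN 2400001 is 17 November 1858 CE (Gregorian), MJD 0; the target day is −238463 days from there, so JDN = 2161538.

2161538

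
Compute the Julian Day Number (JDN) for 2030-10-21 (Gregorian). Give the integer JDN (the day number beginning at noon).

JDN 2299161 is 15 October 1582 CE (Gregorian); the target day is +163635 days from there, so JDN = 2462796.

2462796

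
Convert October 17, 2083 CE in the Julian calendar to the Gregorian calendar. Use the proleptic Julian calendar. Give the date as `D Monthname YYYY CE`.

30 October 2083 CE

For dates in this range the Gregorian date is 13 days ahead of the Julian.
17 October 2083 Julian + 13 days → 30 October 2083 Gregorian.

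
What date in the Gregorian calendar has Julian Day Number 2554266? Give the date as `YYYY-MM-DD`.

2281-03-29

Counting from JDN 2299161 = 15 Oct 1582 gives an offset of 255105 days.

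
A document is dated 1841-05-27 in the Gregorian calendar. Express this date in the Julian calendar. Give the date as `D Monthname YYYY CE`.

15 May 1841 CE

At this point the Julian calendar is 12 days behind the Gregorian.
27 May 1841 Gregorian − 12 days → 15 May 1841 Julian.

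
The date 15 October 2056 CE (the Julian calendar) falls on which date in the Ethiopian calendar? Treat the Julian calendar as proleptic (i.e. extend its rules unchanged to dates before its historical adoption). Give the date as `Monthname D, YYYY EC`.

Julian Day Number of the source date = 2472300.
Converting JDN 2472300 to the Ethiopian calendar gives 18 Tikimt 2049 EC.

Tikimt 18, 2049 EC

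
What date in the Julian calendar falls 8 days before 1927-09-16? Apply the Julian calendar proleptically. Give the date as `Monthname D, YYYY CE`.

September 8, 1927 CE

JDN of 1927-09-16 = 2425153.
2425153 − 8 = 2425145.
JDN 2425145 in the Julian calendar is September 8, 1927 CE.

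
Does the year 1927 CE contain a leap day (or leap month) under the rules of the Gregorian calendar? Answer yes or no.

1927 is not divisible by 4, so it is a common year.

no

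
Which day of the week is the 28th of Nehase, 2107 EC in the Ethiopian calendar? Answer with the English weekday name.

In the Gregorian calendar this is 4 September 2115 (JDN 2493794).
2493794 ≡ 2 (mod 7); counting from Monday = 0 gives Wednesday.

Wednesday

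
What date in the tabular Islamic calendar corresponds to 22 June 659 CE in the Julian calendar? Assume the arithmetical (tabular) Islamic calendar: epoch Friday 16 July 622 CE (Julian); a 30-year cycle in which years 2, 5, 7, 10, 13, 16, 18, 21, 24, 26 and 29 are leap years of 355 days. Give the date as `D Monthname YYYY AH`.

25 Muharram 39 AH

Both dates share Julian Day Number 1961930; in the tabular Islamic calendar that is 25 Muharram 39 AH.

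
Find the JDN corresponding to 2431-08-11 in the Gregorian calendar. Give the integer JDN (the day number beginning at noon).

2609187

JDN 2451545 is 1 January 2000 CE (Gregorian); the target day is +157642 days from there, so JDN = 2609187.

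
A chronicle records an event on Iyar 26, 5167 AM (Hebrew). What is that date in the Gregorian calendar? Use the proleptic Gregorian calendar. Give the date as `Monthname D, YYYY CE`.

Julian Day Number of the source date = 2235088.
Converting JDN 2235088 to the Gregorian calendar gives 13 May 1407 CE.

May 13, 1407 CE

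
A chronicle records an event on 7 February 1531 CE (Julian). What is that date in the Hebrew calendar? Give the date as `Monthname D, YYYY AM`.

The source date corresponds to 17 February 1531 in the proleptic Gregorian calendar (JDN 2280293).
That day falls on 20 Shevat 5291 AM in the Hebrew calendar.

Shevat 20, 5291 AM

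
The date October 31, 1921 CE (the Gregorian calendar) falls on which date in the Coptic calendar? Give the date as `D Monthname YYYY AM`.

Both dates share Julian Day Number 2422994; in the Coptic calendar that is 21 Paopi 1638 AM.

21 Paopi 1638 AM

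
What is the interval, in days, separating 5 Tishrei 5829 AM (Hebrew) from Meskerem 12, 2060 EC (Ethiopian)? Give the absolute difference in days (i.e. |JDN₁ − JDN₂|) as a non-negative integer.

JDN of the first date = 2476656.
JDN of the second date = 2476282.
|2476282 − 2476656| = 374.

374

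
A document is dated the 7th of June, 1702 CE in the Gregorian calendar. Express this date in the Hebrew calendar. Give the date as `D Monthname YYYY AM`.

11 Sivan 5462 AM

Julian Day Number of the source date = 2342860.
Converting JDN 2342860 to the Hebrew calendar gives 11 Sivan 5462 AM.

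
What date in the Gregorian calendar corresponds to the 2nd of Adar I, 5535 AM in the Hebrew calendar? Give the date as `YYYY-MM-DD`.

1775-02-02

Julian Day Number of the source date = 2369398.
Converting JDN 2369398 to the Gregorian calendar gives 2 February 1775 CE.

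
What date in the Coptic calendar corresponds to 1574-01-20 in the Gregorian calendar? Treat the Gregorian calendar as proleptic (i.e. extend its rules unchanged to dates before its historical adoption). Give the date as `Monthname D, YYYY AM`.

Both dates share Julian Day Number 2295971; in the Coptic calendar that is 15 Tobi 1290 AM.

Tobi 15, 1290 AM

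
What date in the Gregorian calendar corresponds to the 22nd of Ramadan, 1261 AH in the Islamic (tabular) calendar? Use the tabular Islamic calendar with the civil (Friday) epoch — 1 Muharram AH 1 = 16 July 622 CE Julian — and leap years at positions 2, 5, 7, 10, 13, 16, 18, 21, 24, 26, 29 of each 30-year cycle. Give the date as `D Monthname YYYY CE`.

Both dates share Julian Day Number 2395199; in the Gregorian calendar that is 24 September 1845 CE.

24 September 1845 CE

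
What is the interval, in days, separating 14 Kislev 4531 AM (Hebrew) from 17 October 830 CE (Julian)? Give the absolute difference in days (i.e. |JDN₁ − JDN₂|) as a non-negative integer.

JDN of the first date = 2002640.
JDN of the second date = 2024505.
|2024505 − 2002640| = 21865.

21865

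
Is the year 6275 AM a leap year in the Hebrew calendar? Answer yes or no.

Hebrew year 6275 is year 5 of its 19-year Metonic cycle; leap years are at positions 3, 6, 8, 11, 14, 17, 19, so it is a common year (12 months).

no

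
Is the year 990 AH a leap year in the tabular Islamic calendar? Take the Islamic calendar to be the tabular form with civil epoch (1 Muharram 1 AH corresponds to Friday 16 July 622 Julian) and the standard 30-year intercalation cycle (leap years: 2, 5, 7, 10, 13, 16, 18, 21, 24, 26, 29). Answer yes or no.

no

Year 990 AH is year 30 of its 30-year cycle; leap positions are 2, 5, 7, 10, 13, 16, 18, 21, 24, 26, 29, so it is a common year (354 days).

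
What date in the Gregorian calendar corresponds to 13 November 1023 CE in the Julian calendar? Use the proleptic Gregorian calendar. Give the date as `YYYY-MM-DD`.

For dates in this range the Gregorian date is 6 days ahead of the Julian.
13 November 1023 Julian + 6 days → 19 November 1023 Gregorian.

1023-11-19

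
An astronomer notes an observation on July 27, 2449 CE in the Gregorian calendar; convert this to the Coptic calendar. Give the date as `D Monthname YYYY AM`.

Julian Day Number of the source date = 2615747.
Converting JDN 2615747 to the Coptic calendar gives 17 Epip 2165 AM.

17 Epip 2165 AM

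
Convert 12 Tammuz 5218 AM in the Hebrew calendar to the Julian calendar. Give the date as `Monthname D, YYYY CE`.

June 24, 1458 CE

Both dates share Julian Day Number 2253767; in the Julian calendar that is 24 June 1458 CE.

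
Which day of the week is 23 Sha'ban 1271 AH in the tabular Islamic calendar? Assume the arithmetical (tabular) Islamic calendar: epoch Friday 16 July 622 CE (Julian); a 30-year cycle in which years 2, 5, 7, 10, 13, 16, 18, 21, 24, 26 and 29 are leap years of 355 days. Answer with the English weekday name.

Friday

In the Gregorian calendar this is 11 May 1855 (JDN 2398715).
2398715 ≡ 4 (mod 7); counting from Monday = 0 gives Friday.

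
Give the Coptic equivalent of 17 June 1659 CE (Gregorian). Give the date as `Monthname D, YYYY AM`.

Paoni 13, 1375 AM

Both dates share Julian Day Number 2327165; in the Coptic calendar that is 13 Paoni 1375 AM.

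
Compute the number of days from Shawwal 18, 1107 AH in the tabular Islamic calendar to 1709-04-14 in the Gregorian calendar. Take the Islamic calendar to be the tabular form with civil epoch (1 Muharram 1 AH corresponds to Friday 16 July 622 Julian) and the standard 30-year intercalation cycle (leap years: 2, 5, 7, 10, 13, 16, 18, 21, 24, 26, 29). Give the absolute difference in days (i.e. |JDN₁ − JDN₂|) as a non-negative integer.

First date → JDN 2340653; second date → JDN 2345363.
The interval is |2340653 − 2345363| = 4710 days.

4710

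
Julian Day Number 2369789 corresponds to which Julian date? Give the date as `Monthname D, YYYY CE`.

February 17, 1776 CE

JDN 2369789 is 28 February 1776 in the Gregorian calendar.
In the Julian calendar that day is February 17, 1776 CE.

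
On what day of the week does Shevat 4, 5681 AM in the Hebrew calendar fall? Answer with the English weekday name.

Equivalently 13 January 1921 Gregorian, JDN 2422703.
JDN 2422703 mod 7 = 3, and JDN 0 was a Monday, so this is a Thursday.

Thursday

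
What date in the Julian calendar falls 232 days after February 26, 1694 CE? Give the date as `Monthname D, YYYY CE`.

Counting 232 days forward from JDN 2339848 reaches JDN 2340080, which is October 16, 1694 CE.

October 16, 1694 CE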